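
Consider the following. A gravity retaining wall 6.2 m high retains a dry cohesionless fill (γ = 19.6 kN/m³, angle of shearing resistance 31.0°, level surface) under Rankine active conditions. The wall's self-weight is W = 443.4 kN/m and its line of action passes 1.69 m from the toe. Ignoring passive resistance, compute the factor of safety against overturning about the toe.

3.01

K_a = tan²(45° − 31.0°/2) = 0.3201.
P_a = ½K_aγH² = 0.5×0.3201×19.6×6.2² = 120.6 kN/m, acting at H/3 = 2.067 m above the base.
Overturning moment M_o = P_a × H/3 = 120.6 × 2.067 = 249.2.
Resisting moment M_r = W × 1.69 = 443.4 × 1.69 = 749.3.
FS_overturning = M_r/M_o = 749.3/249.2 = 3.007.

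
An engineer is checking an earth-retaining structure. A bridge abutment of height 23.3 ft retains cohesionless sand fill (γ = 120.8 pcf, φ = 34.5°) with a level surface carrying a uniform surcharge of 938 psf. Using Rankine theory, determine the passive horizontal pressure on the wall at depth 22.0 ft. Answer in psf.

13000 psf

K_p = (1 + sin φ)/(1 − sin φ) = 3.613.
σ_v = γz + q = 120.8 × 22.0 + 938 = 3596 psf.
σ_h = K_p σ_v = 3.613 × 3596 = 12990 psf.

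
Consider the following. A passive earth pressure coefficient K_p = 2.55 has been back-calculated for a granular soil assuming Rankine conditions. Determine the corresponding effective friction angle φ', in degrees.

K_p = (1+sin φ)/(1−sin φ) ⇒ sin φ = (K_p − 1)/(K_p + 1) = 0.4366.
φ = arcsin(0.4366) = 25.89°.

25.9°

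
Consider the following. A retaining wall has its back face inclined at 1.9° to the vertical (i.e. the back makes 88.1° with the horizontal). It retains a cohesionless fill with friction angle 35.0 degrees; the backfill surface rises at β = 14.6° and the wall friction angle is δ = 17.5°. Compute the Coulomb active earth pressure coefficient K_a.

0.311

K_a = sin²(α+φ) / [sin²α · sin(α−δ) · (1 + √{sin(φ+δ)sin(φ−β) / (sin(α−δ)sin(α+β))})²].
With α = 88.1°, φ = 35.0°, δ = 17.5°, β = 14.6°: K_a = 0.3107.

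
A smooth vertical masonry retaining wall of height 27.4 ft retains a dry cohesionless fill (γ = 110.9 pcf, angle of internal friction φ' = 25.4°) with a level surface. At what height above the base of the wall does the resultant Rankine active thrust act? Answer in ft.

9.13 ft

K_a = 0.3996.
The pressure distribution is triangular, so the resultant acts at H/3 above the base = 27.4/3 = 9.133 ft.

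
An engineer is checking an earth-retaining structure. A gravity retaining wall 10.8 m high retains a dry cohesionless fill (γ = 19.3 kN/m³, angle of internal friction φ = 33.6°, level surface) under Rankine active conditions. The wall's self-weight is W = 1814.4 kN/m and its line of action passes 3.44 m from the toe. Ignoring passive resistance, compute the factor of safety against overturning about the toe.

K_a = tan²(45° − 33.6°/2) = 0.2875.
P_a = ½K_aγH² = 0.5×0.2875×19.3×10.8² = 323.6 kN/m, acting at H/3 = 3.600 m above the base.
Overturning moment M_o = P_a × H/3 = 323.6 × 3.600 = 1165.
Resisting moment M_r = W × 3.44 = 1814.4 × 3.44 = 6242.
FS_overturning = M_r/M_o = 6242/1165 = 5.358.

5.36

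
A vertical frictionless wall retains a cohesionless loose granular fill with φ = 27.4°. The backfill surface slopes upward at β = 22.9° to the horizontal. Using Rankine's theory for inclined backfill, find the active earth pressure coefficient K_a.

K_a = cos β · (cos β − √(cos²β − cos²φ)) / (cos β + √(cos²β − cos²φ)).
cos β = 0.9212, cos φ = 0.8878, √(cos²β − cos²φ) = 0.2457.
K_a = 0.9212 × (0.9212 − 0.2457)/(0.9212 + 0.2457) = 0.5333.

0.533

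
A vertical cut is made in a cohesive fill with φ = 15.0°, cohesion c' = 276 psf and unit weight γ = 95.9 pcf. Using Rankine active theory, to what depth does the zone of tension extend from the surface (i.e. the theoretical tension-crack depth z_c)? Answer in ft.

7.50 ft

K_a = tan²(45° − 15.0°/2) = 0.5888; √K_a = 0.7673.
The active pressure is zero where K_a γ z = 2c√K_a, so z_c = 2c/(γ√K_a) = 2×276/(95.9×0.7673) = 7.501 ft.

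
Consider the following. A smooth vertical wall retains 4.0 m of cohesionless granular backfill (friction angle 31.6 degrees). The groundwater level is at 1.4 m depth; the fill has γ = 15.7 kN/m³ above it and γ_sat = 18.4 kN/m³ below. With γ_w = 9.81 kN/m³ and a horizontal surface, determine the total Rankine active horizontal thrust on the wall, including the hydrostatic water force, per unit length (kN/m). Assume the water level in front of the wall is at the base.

64.9 kN/m

K_a = tan²(45° − φ/2) = 0.3123.
γ' = 18.4 − 9.81 = 8.590 kN/m³. Depth below WT = 2.6 m.
σ'_h at WT = K_a γ d_w = 6.865 kPa; at base = 6.865 + K_a γ' × 2.6 = 13.84 kPa.
P₁ (0–1.4 m) = ½×6.865×1.4 = 4.806. P₂ (1.4–4.0 m) = ½(6.865+13.84)×2.6 = 26.92.
P_w = ½ γ_w h₂² = 0.5×9.81×2.6² = 33.16. Total = 4.806+26.92+33.16 = 64.88 kN/m.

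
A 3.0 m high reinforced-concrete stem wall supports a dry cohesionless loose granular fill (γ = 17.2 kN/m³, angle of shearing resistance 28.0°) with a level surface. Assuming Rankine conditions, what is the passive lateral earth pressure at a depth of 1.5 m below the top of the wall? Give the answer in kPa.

K_p = (1 + sin φ)/(1 − sin φ) = 2.770.
σ_h = K_p γ z = 2.770 × 17.2 × 1.5 = 71.46 kPa.

71.5 kPa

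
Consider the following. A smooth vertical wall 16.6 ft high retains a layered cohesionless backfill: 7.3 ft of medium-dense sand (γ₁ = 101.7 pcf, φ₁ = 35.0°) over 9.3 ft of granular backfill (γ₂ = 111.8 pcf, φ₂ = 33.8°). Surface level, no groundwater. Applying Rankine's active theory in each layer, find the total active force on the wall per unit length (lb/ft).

4080 lb/ft

K_a1 = tan²(45°−35.0°/2) = 0.2710; K_a2 = tan²(45°−33.8°/2) = 0.2851.
Layer 1: σ at base = K_a1 γ₁ h₁ = 201.2 psf; P₁ = ½×201.2×7.3 = 734.3.
Layer 2: σ_v at top = γ₁h₁ = 742.4; σ_h top = K_a2×742.4 = 211.7; σ_h base = K_a2×(742.4+111.8×9.3) = 508.1.
P₂ = ½(211.7+508.1)×9.3 = 3347. Total P_a = 734.3+3347 = 4081 lb/ft.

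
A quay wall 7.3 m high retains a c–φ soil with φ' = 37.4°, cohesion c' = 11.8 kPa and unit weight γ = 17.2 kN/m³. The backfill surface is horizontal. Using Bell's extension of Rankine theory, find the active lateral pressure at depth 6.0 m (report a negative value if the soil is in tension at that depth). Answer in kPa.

K_a = (1 − sin φ)/(1 + sin φ) = 0.2443.
σ_a = K_a γ z − 2c√K_a = 0.2443×17.2×6.0 − 2×11.8×0.4942 = 13.54 kPa.

13.5 kPa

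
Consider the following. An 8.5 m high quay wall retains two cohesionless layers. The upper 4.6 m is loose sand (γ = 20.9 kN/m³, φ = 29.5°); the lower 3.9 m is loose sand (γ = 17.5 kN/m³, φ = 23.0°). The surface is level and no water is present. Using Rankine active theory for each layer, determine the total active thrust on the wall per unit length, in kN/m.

K_a1 = tan²(45°−29.5°/2) = 0.3401; K_a2 = tan²(45°−23.0°/2) = 0.4381.
Layer 1: σ at base = K_a1 γ₁ h₁ = 32.70 kPa; P₁ = ½×32.70×4.6 = 75.20.
Layer 2: σ_v at top = γ₁h₁ = 96.14; σ_h top = K_a2×96.14 = 42.12; σ_h base = K_a2×(96.14+17.5×3.9) = 72.02.
P₂ = ½(42.12+72.02)×3.9 = 222.6. Total P_a = 75.20+222.6 = 297.8 kN/m.

298 kN/m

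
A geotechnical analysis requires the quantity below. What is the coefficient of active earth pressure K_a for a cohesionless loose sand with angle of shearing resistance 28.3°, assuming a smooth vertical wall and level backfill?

0.357

K_a = tan²(45° − φ/2) = tan²(30.85°) = 0.3568.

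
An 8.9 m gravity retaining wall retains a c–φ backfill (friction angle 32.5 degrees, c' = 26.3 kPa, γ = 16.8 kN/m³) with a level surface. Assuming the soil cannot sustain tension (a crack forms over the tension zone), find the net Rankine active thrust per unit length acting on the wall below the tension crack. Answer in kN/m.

K_a = 0.3010; √K_a = 0.5486.
Tension-crack depth z_c = 2c/(γ√K_a) = 2×26.3/(16.8×0.5486) = 5.707 m.
σ_a at base = K_a γ H − 2c√K_a = 0.3010×16.8×8.9 − 2×26.3×0.5486 = 16.15 kPa.
P_a = ½ × 16.15 × (H − z_c) = 0.5×16.15×3.193 = 25.78 kN/m.

25.8 kN/m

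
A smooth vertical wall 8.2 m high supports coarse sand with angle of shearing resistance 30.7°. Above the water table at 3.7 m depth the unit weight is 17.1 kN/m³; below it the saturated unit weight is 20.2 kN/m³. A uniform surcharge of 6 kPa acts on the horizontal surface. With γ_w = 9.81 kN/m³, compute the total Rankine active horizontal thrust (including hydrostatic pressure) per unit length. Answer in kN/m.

K_a = tan²(45° − φ/2) = 0.3240.
γ' = 20.2 − 9.81 = 10.39 kN/m³. h₂ = H − d_w = 4.5 m.
σ'_h: at surface K_a·q = 1.944; at WT K_a(q+γd_w) = 22.45; at base K_a(q+γd_w+γ'h₂) = 37.60 kPa.
P₁ = ½(1.944+22.45)×3.7 = 45.12; P₂ = ½(22.45+37.60)×4.5 = 135.1; P_w = ½γ_w h₂² = 99.33.
Total = 45.12+135.1+99.33 = 279.5 kN/m.

280 kN/m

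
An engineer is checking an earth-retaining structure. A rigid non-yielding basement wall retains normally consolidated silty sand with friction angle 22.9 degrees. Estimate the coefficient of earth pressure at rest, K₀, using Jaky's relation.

0.611

K₀ = 1 − sin φ' = 1 − sin 22.9° = 0.6109.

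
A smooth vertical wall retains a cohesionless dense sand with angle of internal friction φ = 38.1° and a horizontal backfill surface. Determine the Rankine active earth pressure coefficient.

K_a = tan²(45° − φ/2) = tan²(25.95°) = 0.2368.

0.237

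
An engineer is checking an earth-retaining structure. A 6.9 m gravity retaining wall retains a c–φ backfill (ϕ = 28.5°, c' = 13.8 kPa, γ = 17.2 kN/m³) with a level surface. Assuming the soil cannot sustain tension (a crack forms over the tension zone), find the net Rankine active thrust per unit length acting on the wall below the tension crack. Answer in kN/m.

53.8 kN/m

K_a = 0.3540; √K_a = 0.5949.
Tension-crack depth z_c = 2c/(γ√K_a) = 2×13.8/(17.2×0.5949) = 2.697 m.
σ_a at base = K_a γ H − 2c√K_a = 0.3540×17.2×6.9 − 2×13.8×0.5949 = 25.59 kPa.
P_a = ½ × 25.59 × (H − z_c) = 0.5×25.59×4.203 = 53.77 kN/m.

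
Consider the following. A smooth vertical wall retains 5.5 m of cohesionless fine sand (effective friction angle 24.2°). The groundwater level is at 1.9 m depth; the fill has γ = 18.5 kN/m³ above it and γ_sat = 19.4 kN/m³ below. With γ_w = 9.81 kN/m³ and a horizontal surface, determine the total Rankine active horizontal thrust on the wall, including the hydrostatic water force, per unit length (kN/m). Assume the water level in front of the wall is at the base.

K_a = tan²(45° − φ/2) = 0.4185.
γ' = 19.4 − 9.81 = 9.590 kN/m³. Depth below WT = 3.6 m.
σ'_h at WT = K_a γ d_w = 14.71 kPa; at base = 14.71 + K_a γ' × 3.6 = 29.16 kPa.
P₁ (0–1.9 m) = ½×14.71×1.9 = 13.98. P₂ (1.9–5.5 m) = ½(14.71+29.16)×3.6 = 78.97.
P_w = ½ γ_w h₂² = 0.5×9.81×3.6² = 63.57. Total = 13.98+78.97+63.57 = 156.5 kN/m.

157 kN/m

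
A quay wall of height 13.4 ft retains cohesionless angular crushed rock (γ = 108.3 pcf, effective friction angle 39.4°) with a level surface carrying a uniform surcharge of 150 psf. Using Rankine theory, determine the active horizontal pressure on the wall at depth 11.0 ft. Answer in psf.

K_a = (1 − sin φ)/(1 + sin φ) = 0.2234.
σ_v = γz + q = 108.3 × 11.0 + 150 = 1341 psf.
σ_h = K_a σ_v = 0.2234 × 1341 = 299.7 psf.

300 psf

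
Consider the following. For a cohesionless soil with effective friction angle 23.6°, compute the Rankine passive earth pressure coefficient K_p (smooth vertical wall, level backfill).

2.34

K_p = (1 + sin φ)/(1 − sin φ) = tan²(45° + 23.6°/2) = 2.335.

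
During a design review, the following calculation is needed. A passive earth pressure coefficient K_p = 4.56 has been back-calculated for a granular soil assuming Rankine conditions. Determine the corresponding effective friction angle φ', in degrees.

39.8°

K_p = (1+sin φ)/(1−sin φ) ⇒ sin φ = (K_p − 1)/(K_p + 1) = 0.6403.
φ = arcsin(0.6403) = 39.81°.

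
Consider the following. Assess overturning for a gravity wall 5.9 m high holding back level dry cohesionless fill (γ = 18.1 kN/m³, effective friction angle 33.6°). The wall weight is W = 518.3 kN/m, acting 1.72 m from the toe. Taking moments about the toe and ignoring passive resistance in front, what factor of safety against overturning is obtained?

5.00

K_a = tan²(45° − 33.6°/2) = 0.2875.
P_a = ½K_aγH² = 0.5×0.2875×18.1×5.9² = 90.57 kN/m, acting at H/3 = 1.967 m above the base.
Overturning moment M_o = P_a × H/3 = 90.57 × 1.967 = 178.1.
Resisting moment M_r = W × 1.72 = 518.3 × 1.72 = 891.5.
FS_overturning = M_r/M_o = 891.5/178.1 = 5.005.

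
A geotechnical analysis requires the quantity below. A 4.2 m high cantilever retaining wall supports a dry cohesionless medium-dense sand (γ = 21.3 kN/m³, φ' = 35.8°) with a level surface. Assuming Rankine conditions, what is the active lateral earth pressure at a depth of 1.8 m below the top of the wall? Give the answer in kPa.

10.0 kPa

K_a = (1 − sin φ)/(1 + sin φ) = 0.2619.
σ_h = K_a γ z = 0.2619 × 21.3 × 1.8 = 10.04 kPa.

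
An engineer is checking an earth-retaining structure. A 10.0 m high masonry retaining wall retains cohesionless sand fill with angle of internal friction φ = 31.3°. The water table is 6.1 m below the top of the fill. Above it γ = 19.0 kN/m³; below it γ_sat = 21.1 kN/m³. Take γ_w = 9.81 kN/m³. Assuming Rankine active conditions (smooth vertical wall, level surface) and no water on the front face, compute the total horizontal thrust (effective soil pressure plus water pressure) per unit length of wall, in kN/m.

K_a = tan²(45° − φ/2) = 0.3162.
γ' = 21.1 − 9.81 = 11.29 kN/m³. Depth below WT = 3.9 m.
σ'_h at WT = K_a γ d_w = 36.65 kPa; at base = 36.65 + K_a γ' × 3.9 = 50.57 kPa.
P₁ (0–6.1 m) = ½×36.65×6.1 = 111.8. P₂ (6.1–10.0 m) = ½(36.65+50.57)×3.9 = 170.1.
P_w = ½ γ_w h₂² = 0.5×9.81×3.9² = 74.61. Total = 111.8+170.1+74.61 = 356.5 kN/m.

356 kN/m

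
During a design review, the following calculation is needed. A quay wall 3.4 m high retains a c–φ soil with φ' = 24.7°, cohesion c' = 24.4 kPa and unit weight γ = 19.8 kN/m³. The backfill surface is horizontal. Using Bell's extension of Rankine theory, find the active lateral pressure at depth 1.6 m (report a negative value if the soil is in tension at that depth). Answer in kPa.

K_a = (1 − sin φ)/(1 + sin φ) = 0.4106.
σ_a = K_a γ z − 2c√K_a = 0.4106×19.8×1.6 − 2×24.4×0.6408 = -18.26 kPa.

-18.3 kPa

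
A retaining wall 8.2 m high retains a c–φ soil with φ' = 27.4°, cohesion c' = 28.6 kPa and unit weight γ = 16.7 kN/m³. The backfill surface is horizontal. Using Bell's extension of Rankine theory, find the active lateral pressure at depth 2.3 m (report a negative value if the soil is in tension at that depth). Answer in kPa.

K_a = (1 − sin φ)/(1 + sin φ) = 0.3697.
σ_a = K_a γ z − 2c√K_a = 0.3697×16.7×2.3 − 2×28.6×0.6080 = -20.58 kPa.

-20.6 kPa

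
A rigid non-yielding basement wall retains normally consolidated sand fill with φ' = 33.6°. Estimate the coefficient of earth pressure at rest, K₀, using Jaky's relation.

0.447

K₀ = 1 − sin φ' = 1 − sin 33.6° = 0.4466.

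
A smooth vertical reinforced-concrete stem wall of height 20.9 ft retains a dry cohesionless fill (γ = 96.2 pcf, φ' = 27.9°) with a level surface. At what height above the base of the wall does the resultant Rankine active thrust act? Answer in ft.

K_a = 0.3625.
The pressure distribution is triangular, so the resultant acts at H/3 above the base = 20.9/3 = 6.967 ft.

6.97 ft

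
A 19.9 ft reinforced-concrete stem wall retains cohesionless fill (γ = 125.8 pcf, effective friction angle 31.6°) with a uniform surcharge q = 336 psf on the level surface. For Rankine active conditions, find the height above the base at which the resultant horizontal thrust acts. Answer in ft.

7.34 ft

K_a = 0.3123.
Triangular part P₁ = ½K_aγH² = 7780 at H/3 = 6.633 ft; rectangular part P₂ = K_a q H = 2088 at H/2 = 9.950 ft.
ȳ = (P₁·6.633 + P₂·9.950)/(P₁+P₂) = 7.335 ft.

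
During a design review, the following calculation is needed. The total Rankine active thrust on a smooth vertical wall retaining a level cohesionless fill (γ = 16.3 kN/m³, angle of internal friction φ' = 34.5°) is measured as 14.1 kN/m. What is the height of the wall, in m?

2.50 m

K_a = 0.2768. P_a = ½ K_a γ H² ⇒ H = √(2P_a/(K_a γ)).
H = √(2×14.1/(0.2768×16.3)) = 2.500 m.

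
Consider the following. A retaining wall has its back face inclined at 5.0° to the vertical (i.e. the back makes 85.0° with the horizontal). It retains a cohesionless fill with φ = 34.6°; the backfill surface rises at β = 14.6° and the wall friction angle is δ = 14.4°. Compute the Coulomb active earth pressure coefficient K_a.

K_a = sin²(α+φ) / [sin²α · sin(α−δ) · (1 + √{sin(φ+δ)sin(φ−β) / (sin(α−δ)sin(α+β))})²].
With α = 85.0°, φ = 34.6°, δ = 14.4°, β = 14.6°: K_a = 0.3465.

0.346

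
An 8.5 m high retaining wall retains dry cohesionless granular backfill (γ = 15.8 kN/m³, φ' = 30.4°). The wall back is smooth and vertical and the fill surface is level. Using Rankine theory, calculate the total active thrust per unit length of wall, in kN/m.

K_a = tan²(45° − φ/2) = 0.3280.
P_a = ½ K_a γ H² = 0.5 × 0.3280 × 15.8 × 8.5² = 187.2 kN/m.

187 kN/m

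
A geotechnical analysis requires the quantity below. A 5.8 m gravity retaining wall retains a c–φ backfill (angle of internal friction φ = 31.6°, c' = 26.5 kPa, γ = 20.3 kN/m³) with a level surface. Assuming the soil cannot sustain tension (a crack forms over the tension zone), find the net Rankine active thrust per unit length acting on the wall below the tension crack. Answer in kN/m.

K_a = 0.3123; √K_a = 0.5589.
Tension-crack depth z_c = 2c/(γ√K_a) = 2×26.5/(20.3×0.5589) = 4.672 m.
σ_a at base = K_a γ H − 2c√K_a = 0.3123×20.3×5.8 − 2×26.5×0.5589 = 7.155 kPa.
P_a = ½ × 7.155 × (H − z_c) = 0.5×7.155×1.128 = 4.037 kN/m.

4.04 kN/m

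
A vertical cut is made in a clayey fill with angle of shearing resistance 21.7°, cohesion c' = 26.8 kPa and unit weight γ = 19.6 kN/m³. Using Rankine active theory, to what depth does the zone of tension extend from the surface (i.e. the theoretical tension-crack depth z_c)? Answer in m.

K_a = tan²(45° − 21.7°/2) = 0.4601; √K_a = 0.6783.
The active pressure is zero where K_a γ z = 2c√K_a, so z_c = 2c/(γ√K_a) = 2×26.8/(19.6×0.6783) = 4.032 m.

4.03 m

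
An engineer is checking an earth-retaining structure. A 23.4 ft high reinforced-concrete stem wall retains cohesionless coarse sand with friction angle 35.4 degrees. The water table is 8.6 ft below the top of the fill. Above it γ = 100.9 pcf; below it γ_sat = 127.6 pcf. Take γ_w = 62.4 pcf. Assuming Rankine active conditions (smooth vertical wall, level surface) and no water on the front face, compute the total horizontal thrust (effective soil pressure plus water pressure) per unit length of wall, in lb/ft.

K_a = tan²(45° − φ/2) = 0.2664.
γ' = 127.6 − 62.4 = 65.20 pcf. Depth below WT = 14.8 ft.
σ'_h at WT = K_a γ d_w = 231.2 psf; at base = 231.2 + K_a γ' × 14.8 = 488.2 psf.
P₁ (0–8.6 ft) = ½×231.2×8.6 = 994.0. P₂ (8.6–23.4 ft) = ½(231.2+488.2)×14.8 = 5324.
P_w = ½ γ_w h₂² = 0.5×62.4×14.8² = 6834. Total = 994.0+5324+6834 = 13150 lb/ft.

13200 lb/ft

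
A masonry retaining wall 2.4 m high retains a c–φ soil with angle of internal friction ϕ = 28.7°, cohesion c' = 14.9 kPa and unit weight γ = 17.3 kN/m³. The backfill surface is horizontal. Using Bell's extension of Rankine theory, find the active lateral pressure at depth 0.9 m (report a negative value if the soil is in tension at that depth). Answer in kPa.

-12.2 kPa

K_a = (1 − sin φ)/(1 + sin φ) = 0.3511.
σ_a = K_a γ z − 2c√K_a = 0.3511×17.3×0.9 − 2×14.9×0.5926 = -12.19 kPa.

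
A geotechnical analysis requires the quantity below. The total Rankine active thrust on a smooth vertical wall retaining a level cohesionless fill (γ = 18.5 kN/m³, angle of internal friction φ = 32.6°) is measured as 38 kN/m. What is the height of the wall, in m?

K_a = 0.2997. P_a = ½ K_a γ H² ⇒ H = √(2P_a/(K_a γ)).
H = √(2×38/(0.2997×18.5)) = 3.702 m.

3.70 m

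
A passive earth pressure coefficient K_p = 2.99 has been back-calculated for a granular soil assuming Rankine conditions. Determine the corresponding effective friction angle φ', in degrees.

29.9°

K_p = (1+sin φ)/(1−sin φ) ⇒ sin φ = (K_p − 1)/(K_p + 1) = 0.4987.
φ = arcsin(0.4987) = 29.92°.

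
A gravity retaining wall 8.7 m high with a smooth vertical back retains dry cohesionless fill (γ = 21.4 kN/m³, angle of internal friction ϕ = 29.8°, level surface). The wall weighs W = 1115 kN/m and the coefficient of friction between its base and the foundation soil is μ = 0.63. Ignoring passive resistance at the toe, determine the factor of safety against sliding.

K_a = tan²(45° − 29.8°/2) = 0.3360.
P_a = ½K_aγH² = 0.5×0.3360×21.4×8.7² = 272.1 kN/m, acting at H/3 = 2.900 m above the base.
FS_sliding = μW / P_a = 0.63×1115 / 272.1 = 2.581.

2.58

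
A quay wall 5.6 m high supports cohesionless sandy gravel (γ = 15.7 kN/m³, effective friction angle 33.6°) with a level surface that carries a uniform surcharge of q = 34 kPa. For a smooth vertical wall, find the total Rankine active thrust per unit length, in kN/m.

126 kN/m

K_a = tan²(45° − φ/2) = 0.2875.
Soil triangle: ½ K_a γ H² = 0.5×0.2875×15.7×5.6² = 70.78 kN/m.
Surcharge rectangle: K_a q H = 0.2875×34×5.6 = 54.74 kN/m.
Total = 70.78 + 54.74 = 125.5 kN/m.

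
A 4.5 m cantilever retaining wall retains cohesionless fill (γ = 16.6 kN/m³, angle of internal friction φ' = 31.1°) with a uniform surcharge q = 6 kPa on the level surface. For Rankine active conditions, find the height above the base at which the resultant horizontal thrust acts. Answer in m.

K_a = 0.3188.
Triangular part P₁ = ½K_aγH² = 53.58 at H/3 = 1.500 m; rectangular part P₂ = K_a q H = 8.608 at H/2 = 2.250 m.
ȳ = (P₁·1.500 + P₂·2.250)/(P₁+P₂) = 1.604 m.

1.60 m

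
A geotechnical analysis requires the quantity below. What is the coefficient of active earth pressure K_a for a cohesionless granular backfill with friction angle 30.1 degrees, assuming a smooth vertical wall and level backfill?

0.332

K_a = tan²(45° − φ/2) = tan²(29.95°) = 0.3320.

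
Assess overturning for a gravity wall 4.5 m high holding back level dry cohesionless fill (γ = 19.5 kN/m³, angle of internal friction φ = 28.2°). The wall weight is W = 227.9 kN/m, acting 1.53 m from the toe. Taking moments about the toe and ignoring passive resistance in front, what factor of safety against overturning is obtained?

3.29

K_a = tan²(45° − 28.2°/2) = 0.3582.
P_a = ½K_aγH² = 0.5×0.3582×19.5×4.5² = 70.72 kN/m, acting at H/3 = 1.500 m above the base.
Overturning moment M_o = P_a × H/3 = 70.72 × 1.500 = 106.1.
Resisting moment M_r = W × 1.53 = 227.9 × 1.53 = 348.7.
FS_overturning = M_r/M_o = 348.7/106.1 = 3.287.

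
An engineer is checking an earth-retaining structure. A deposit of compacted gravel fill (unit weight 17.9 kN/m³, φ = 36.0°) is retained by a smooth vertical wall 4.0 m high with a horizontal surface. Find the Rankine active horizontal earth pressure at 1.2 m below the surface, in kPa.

K_a = (1 − sin φ)/(1 + sin φ) = 0.2596.
σ_h = K_a γ z = 0.2596 × 17.9 × 1.2 = 5.577 kPa.

5.58 kPa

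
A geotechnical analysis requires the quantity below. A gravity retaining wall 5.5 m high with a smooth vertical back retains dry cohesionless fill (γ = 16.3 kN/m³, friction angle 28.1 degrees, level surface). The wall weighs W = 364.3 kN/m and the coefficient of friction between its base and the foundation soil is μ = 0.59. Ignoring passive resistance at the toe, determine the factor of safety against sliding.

K_a = tan²(45° − 28.1°/2) = 0.3596.
P_a = ½K_aγH² = 0.5×0.3596×16.3×5.5² = 88.66 kN/m, acting at H/3 = 1.833 m above the base.
FS_sliding = μW / P_a = 0.59×364.3 / 88.66 = 2.424.

2.42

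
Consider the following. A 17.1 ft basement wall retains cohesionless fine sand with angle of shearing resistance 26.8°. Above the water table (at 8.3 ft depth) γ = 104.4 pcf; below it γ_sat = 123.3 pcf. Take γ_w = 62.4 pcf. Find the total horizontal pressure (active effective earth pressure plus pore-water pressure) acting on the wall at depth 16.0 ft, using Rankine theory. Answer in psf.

K_a = (1 − sin φ)/(1 + sin φ) = 0.3785.
γ' = 123.3 − 62.4 = 60.90 pcf.
Effective vertical stress at 16.0 ft: σ'_v = 104.4×8.3 + 60.90×7.70 = 1335 psf.
σ'_h = K_a σ'_v = 0.3785 × 1335 = 505.4 psf; u = γ_w × 7.70 = 480.5 psf.
Total σ_h = 505.4 + 480.5 = 985.9 psf.

986 psf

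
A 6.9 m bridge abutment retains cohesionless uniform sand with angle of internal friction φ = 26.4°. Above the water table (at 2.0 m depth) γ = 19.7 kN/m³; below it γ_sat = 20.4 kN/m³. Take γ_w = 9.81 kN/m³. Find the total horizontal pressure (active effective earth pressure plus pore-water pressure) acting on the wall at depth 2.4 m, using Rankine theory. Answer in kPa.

K_a = (1 − sin φ)/(1 + sin φ) = 0.3844.
γ' = 20.4 − 9.81 = 10.59 kN/m³.
Effective vertical stress at 2.4 m: σ'_v = 19.7×2.0 + 10.59×0.400 = 43.64 kPa.
σ'_h = K_a σ'_v = 0.3844 × 43.64 = 16.78 kPa; u = γ_w × 0.400 = 3.924 kPa.
Total σ_h = 16.78 + 3.924 = 20.70 kPa.

20.7 kPa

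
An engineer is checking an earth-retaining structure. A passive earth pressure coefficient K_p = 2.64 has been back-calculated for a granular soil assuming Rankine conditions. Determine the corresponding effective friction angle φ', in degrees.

26.8°

K_p = (1+sin φ)/(1−sin φ) ⇒ sin φ = (K_p − 1)/(K_p + 1) = 0.4505.
φ = arcsin(0.4505) = 26.78°.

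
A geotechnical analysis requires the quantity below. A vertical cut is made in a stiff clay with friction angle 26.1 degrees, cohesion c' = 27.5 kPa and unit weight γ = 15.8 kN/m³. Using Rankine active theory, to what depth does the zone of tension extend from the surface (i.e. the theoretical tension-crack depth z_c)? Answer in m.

5.58 m

K_a = tan²(45° − 26.1°/2) = 0.3889; √K_a = 0.6237.
The active pressure is zero where K_a γ z = 2c√K_a, so z_c = 2c/(γ√K_a) = 2×27.5/(15.8×0.6237) = 5.582 m.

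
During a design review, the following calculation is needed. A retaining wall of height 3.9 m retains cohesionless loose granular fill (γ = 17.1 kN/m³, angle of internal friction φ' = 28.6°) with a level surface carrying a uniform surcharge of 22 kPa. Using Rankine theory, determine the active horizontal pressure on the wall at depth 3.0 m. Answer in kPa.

K_a = (1 − sin φ)/(1 + sin φ) = 0.3525.
σ_v = γz + q = 17.1 × 3.0 + 22 = 73.30 kPa.
σ_h = K_a σ_v = 0.3525 × 73.30 = 25.84 kPa.

25.8 kPa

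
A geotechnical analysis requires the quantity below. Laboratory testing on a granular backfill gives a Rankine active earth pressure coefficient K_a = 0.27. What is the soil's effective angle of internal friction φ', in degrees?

35.1°

K_a = tan²(45° − φ/2) ⇒ 45° − φ/2 = arctan(√0.27) = 27.46°.
φ = 2(45° − 27.46°) = 35.09°.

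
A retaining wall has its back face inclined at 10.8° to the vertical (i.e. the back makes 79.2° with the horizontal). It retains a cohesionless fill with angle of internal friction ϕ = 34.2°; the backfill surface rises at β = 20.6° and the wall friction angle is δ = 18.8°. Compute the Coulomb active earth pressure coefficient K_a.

0.466

K_a = sin²(α+φ) / [sin²α · sin(α−δ) · (1 + √{sin(φ+δ)sin(φ−β) / (sin(α−δ)sin(α+β))})²].
With α = 79.2°, φ = 34.2°, δ = 18.8°, β = 20.6°: K_a = 0.4658.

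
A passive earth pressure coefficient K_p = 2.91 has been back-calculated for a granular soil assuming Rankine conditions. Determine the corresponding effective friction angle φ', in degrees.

K_p = (1+sin φ)/(1−sin φ) ⇒ sin φ = (K_p − 1)/(K_p + 1) = 0.4885.
φ = arcsin(0.4885) = 29.24°.

29.2°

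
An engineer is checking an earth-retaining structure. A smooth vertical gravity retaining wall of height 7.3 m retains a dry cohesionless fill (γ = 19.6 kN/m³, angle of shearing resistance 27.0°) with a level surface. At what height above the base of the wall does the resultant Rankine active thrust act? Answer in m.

2.43 m

K_a = 0.3755.
The pressure distribution is triangular, so the resultant acts at H/3 above the base = 7.3/3 = 2.433 m.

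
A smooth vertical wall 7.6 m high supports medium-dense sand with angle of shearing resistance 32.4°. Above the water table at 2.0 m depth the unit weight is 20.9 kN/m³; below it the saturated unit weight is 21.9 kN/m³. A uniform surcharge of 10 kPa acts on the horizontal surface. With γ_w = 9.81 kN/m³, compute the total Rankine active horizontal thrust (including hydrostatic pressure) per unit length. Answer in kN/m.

K_a = tan²(45° − φ/2) = 0.3022.
γ' = 21.9 − 9.81 = 12.09 kN/m³. h₂ = H − d_w = 5.6 m.
σ'_h: at surface K_a·q = 3.022; at WT K_a(q+γd_w) = 15.66; at base K_a(q+γd_w+γ'h₂) = 36.12 kPa.
P₁ = ½(3.022+15.66)×2.0 = 18.68; P₂ = ½(15.66+36.12)×5.6 = 145.0; P_w = ½γ_w h₂² = 153.8.
Total = 18.68+145.0+153.8 = 317.5 kN/m.

317 kN/m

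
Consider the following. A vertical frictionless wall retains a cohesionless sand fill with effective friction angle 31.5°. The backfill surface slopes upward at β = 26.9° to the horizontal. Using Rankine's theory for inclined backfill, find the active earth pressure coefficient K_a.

K_a = cos β · (cos β − √(cos²β − cos²φ)) / (cos β + √(cos²β − cos²φ)).
cos β = 0.8918, cos φ = 0.8526, √(cos²β − cos²φ) = 0.2614.
K_a = 0.8918 × (0.8918 − 0.2614)/(0.8918 + 0.2614) = 0.4876.

0.488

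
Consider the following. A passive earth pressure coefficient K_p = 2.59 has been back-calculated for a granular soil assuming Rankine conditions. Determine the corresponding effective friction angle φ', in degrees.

K_p = (1+sin φ)/(1−sin φ) ⇒ sin φ = (K_p − 1)/(K_p + 1) = 0.4429.
φ = arcsin(0.4429) = 26.29°.

26.3°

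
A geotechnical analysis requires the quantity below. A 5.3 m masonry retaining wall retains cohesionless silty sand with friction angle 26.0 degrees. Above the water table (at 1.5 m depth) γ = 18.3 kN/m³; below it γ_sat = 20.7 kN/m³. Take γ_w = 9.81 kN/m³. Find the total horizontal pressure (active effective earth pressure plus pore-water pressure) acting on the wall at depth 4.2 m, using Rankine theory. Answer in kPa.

48.7 kPa

K_a = (1 − sin φ)/(1 + sin φ) = 0.3905.
γ' = 20.7 − 9.81 = 10.89 kN/m³.
Effective vertical stress at 4.2 m: σ'_v = 18.3×1.5 + 10.89×2.70 = 56.85 kPa.
σ'_h = K_a σ'_v = 0.3905 × 56.85 = 22.20 kPa; u = γ_w × 2.70 = 26.49 kPa.
Total σ_h = 22.20 + 26.49 = 48.69 kPa.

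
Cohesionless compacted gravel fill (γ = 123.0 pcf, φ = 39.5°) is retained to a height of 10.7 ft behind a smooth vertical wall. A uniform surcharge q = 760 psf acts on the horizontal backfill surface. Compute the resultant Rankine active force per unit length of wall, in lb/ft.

K_a = tan²(45° − φ/2) = 0.2224.
Soil triangle: ½ K_a γ H² = 0.5×0.2224×123.0×10.7² = 1566 lb/ft.
Surcharge rectangle: K_a q H = 0.2224×760×10.7 = 1809 lb/ft.
Total = 1566 + 1809 = 3375 lb/ft.

3380 lb/ft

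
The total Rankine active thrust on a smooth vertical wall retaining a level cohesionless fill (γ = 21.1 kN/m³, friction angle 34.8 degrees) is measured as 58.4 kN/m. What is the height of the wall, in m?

K_a = 0.2733. P_a = ½ K_a γ H² ⇒ H = √(2P_a/(K_a γ)).
H = √(2×58.4/(0.2733×21.1)) = 4.500 m.

4.50 m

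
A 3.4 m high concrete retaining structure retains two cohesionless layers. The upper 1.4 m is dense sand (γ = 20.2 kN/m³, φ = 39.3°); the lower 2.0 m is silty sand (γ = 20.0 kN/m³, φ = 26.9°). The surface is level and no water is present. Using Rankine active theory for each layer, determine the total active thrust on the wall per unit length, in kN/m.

40.8 kN/m

K_a1 = tan²(45°−39.3°/2) = 0.2245; K_a2 = tan²(45°−26.9°/2) = 0.3770.
Layer 1: σ at base = K_a1 γ₁ h₁ = 6.348 kPa; P₁ = ½×6.348×1.4 = 4.443.
Layer 2: σ_v at top = γ₁h₁ = 28.28; σ_h top = K_a2×28.28 = 10.66; σ_h base = K_a2×(28.28+20.0×2.0) = 25.74.
P₂ = ½(10.66+25.74)×2.0 = 36.40. Total P_a = 4.443+36.40 = 40.85 kN/m.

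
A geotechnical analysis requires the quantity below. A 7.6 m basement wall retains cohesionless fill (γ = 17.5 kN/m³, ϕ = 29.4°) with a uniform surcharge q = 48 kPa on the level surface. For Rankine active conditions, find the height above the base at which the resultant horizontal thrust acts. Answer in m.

K_a = 0.3415.
Triangular part P₁ = ½K_aγH² = 172.6 at H/3 = 2.533 m; rectangular part P₂ = K_a q H = 124.6 at H/2 = 3.800 m.
ȳ = (P₁·2.533 + P₂·3.800)/(P₁+P₂) = 3.064 m.

3.06 m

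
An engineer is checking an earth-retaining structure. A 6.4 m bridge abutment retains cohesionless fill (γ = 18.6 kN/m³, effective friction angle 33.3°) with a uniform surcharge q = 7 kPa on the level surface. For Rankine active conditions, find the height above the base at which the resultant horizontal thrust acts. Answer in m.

2.25 m

K_a = 0.2911.
Triangular part P₁ = ½K_aγH² = 110.9 at H/3 = 2.133 m; rectangular part P₂ = K_a q H = 13.04 at H/2 = 3.200 m.
ȳ = (P₁·2.133 + P₂·3.200)/(P₁+P₂) = 2.246 m.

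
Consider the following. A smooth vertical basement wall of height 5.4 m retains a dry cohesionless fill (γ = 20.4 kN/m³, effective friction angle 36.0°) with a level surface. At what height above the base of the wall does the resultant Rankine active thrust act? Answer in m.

K_a = 0.2596.
The pressure distribution is triangular, so the resultant acts at H/3 above the base = 5.4/3 = 1.800 m.

1.80 m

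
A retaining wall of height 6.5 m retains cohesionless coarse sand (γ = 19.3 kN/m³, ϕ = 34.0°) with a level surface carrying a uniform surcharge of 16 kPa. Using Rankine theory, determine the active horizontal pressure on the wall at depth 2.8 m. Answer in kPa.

19.8 kPa

K_a = (1 − sin φ)/(1 + sin φ) = 0.2827.
σ_v = γz + q = 19.3 × 2.8 + 16 = 70.04 kPa.
σ_h = K_a σ_v = 0.2827 × 70.04 = 19.80 kPa.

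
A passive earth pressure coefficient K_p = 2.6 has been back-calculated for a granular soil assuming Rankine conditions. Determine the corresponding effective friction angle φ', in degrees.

K_p = (1+sin φ)/(1−sin φ) ⇒ sin φ = (K_p − 1)/(K_p + 1) = 0.4444.
φ = arcsin(0.4444) = 26.39°.

26.4°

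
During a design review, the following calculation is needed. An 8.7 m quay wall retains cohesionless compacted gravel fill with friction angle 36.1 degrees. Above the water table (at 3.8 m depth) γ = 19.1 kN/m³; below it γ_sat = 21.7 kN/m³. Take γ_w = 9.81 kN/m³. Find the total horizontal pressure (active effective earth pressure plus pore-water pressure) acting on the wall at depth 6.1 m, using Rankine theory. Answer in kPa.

48.4 kPa

K_a = (1 − sin φ)/(1 + sin φ) = 0.2585.
γ' = 21.7 − 9.81 = 11.89 kN/m³.
Effective vertical stress at 6.1 m: σ'_v = 19.1×3.8 + 11.89×2.30 = 99.93 kPa.
σ'_h = K_a σ'_v = 0.2585 × 99.93 = 25.83 kPa; u = γ_w × 2.30 = 22.56 kPa.
Total σ_h = 25.83 + 22.56 = 48.39 kPa.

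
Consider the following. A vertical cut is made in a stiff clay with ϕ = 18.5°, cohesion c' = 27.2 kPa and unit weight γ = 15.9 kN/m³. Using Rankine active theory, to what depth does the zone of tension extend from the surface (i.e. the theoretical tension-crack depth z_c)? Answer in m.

4.75 m

K_a = tan²(45° − 18.5°/2) = 0.5183; √K_a = 0.7199.
The active pressure is zero where K_a γ z = 2c√K_a, so z_c = 2c/(γ√K_a) = 2×27.2/(15.9×0.7199) = 4.753 m.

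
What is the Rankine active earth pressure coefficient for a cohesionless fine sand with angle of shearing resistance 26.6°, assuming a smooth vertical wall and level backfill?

0.381

K_a = (1 − sin φ)/(1 + sin φ) = (1 − sin 26.6°)/(1 + sin 26.6°) = 0.3814.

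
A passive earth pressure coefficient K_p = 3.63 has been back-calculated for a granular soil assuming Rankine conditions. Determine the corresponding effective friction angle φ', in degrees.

K_p = (1+sin φ)/(1−sin φ) ⇒ sin φ = (K_p − 1)/(K_p + 1) = 0.5680.
φ = arcsin(0.5680) = 34.61°.

34.6°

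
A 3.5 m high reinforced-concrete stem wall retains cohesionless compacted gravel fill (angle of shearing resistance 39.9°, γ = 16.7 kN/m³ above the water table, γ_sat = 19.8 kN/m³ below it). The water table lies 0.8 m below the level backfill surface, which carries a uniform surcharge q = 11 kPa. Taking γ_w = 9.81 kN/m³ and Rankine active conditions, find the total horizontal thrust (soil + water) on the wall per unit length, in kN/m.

61.2 kN/m

K_a = tan²(45° − φ/2) = 0.2184.
γ' = 19.8 − 9.81 = 9.990 kN/m³. h₂ = H − d_w = 2.7 m.
σ'_h: at surface K_a·q = 2.403; at WT K_a(q+γd_w) = 5.321; at base K_a(q+γd_w+γ'h₂) = 11.21 kPa.
P₁ = ½(2.403+5.321)×0.8 = 3.090; P₂ = ½(5.321+11.21)×2.7 = 22.32; P_w = ½γ_w h₂² = 35.76.
Total = 3.090+22.32+35.76 = 61.17 kN/m.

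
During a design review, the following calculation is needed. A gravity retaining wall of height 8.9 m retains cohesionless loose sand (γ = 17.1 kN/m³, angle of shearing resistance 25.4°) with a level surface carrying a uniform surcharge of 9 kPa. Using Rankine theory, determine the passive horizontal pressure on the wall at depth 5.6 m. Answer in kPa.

262 kPa

K_p = (1 + sin φ)/(1 − sin φ) = 2.502.
σ_v = γz + q = 17.1 × 5.6 + 9 = 104.8 kPa.
σ_h = K_p σ_v = 2.502 × 104.8 = 262.1 kPa.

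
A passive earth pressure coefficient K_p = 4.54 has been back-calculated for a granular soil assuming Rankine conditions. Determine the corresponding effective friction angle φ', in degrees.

39.7°

K_p = (1+sin φ)/(1−sin φ) ⇒ sin φ = (K_p − 1)/(K_p + 1) = 0.6390.
φ = arcsin(0.6390) = 39.72°.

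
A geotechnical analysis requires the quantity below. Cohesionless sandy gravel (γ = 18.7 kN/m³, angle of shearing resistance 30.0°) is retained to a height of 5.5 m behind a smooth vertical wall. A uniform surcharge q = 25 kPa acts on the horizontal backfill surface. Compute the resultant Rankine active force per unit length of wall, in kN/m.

140 kN/m

K_a = tan²(45° − φ/2) = 0.3333.
Soil triangle: ½ K_a γ H² = 0.5×0.3333×18.7×5.5² = 94.28 kN/m.
Surcharge rectangle: K_a q H = 0.3333×25×5.5 = 45.83 kN/m.
Total = 94.28 + 45.83 = 140.1 kN/m.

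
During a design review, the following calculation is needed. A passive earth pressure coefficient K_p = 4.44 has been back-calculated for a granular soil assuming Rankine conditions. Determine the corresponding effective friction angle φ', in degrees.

39.2°

K_p = (1+sin φ)/(1−sin φ) ⇒ sin φ = (K_p − 1)/(K_p + 1) = 0.6324.
φ = arcsin(0.6324) = 39.22°.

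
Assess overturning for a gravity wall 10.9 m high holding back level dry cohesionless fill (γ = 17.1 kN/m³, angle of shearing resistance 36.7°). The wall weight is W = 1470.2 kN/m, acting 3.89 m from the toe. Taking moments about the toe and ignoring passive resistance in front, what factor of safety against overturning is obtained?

K_a = tan²(45° − 36.7°/2) = 0.2519.
P_a = ½K_aγH² = 0.5×0.2519×17.1×10.9² = 255.8 kN/m, acting at H/3 = 3.633 m above the base.
Overturning moment M_o = P_a × H/3 = 255.8 × 3.633 = 929.6.
Resisting moment M_r = W × 3.89 = 1470.2 × 3.89 = 5719.
FS_overturning = M_r/M_o = 5719/929.6 = 6.152.

6.15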